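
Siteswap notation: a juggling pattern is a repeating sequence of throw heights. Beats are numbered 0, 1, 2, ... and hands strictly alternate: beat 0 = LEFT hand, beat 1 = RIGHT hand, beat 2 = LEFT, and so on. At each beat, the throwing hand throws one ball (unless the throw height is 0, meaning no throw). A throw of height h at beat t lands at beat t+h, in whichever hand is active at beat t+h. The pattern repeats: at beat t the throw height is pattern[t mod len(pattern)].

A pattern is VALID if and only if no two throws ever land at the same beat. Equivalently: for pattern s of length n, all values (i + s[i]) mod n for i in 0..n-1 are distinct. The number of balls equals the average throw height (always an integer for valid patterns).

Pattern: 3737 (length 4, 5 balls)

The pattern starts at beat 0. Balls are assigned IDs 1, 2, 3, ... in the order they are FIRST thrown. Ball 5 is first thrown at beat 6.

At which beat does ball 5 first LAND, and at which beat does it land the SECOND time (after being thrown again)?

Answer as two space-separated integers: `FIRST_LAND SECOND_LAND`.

Beat 0 (L): throw ball1 h=3 -> lands@3:R; in-air after throw: [b1@3:R]
Beat 1 (R): throw ball2 h=7 -> lands@8:L; in-air after throw: [b1@3:R b2@8:L]
Beat 2 (L): throw ball3 h=3 -> lands@5:R; in-air after throw: [b1@3:R b3@5:R b2@8:L]
Beat 3 (R): throw ball1 h=7 -> lands@10:L; in-air after throw: [b3@5:R b2@8:L b1@10:L]
Beat 4 (L): throw ball4 h=3 -> lands@7:R; in-air after throw: [b3@5:R b4@7:R b2@8:L b1@10:L]
Beat 5 (R): throw ball3 h=7 -> lands@12:L; in-air after throw: [b4@7:R b2@8:L b1@10:L b3@12:L]
Beat 6 (L): throw ball5 h=3 -> lands@9:R; in-air after throw: [b4@7:R b2@8:L b5@9:R b1@10:L b3@12:L]
Beat 7 (R): throw ball4 h=7 -> lands@14:L; in-air after throw: [b2@8:L b5@9:R b1@10:L b3@12:L b4@14:L]
Beat 8 (L): throw ball2 h=3 -> lands@11:R; in-air after throw: [b5@9:R b1@10:L b2@11:R b3@12:L b4@14:L]
Beat 9 (R): throw ball5 h=7 -> lands@16:L; in-air after throw: [b1@10:L b2@11:R b3@12:L b4@14:L b5@16:L]
Beat 10 (L): throw ball1 h=3 -> lands@13:R; in-air after throw: [b2@11:R b3@12:L b1@13:R b4@14:L b5@16:L]
Beat 11 (R): throw ball2 h=7 -> lands@18:L; in-air after throw: [b3@12:L b1@13:R b4@14:L b5@16:L b2@18:L]
Beat 12 (L): throw ball3 h=3 -> lands@15:R; in-air after throw: [b1@13:R b4@14:L b3@15:R b5@16:L b2@18:L]
Beat 13 (R): throw ball1 h=7 -> lands@20:L; in-air after throw: [b4@14:L b3@15:R b5@16:L b2@18:L b1@20:L]
Beat 14 (L): throw ball4 h=3 -> lands@17:R; in-air after throw: [b3@15:R b5@16:L b4@17:R b2@18:L b1@20:L]
Beat 15 (R): throw ball3 h=7 -> lands@22:L; in-air after throw: [b5@16:L b4@17:R b2@18:L b1@20:L b3@22:L]
Beat 16 (L): throw ball5 h=3 -> lands@19:R; in-air after throw: [b4@17:R b2@18:L b5@19:R b1@20:L b3@22:L]
Ball 5: thrown@6 h=3 -> first land @9; rethrown@9 h=7 -> second land @16

Answer: 9 16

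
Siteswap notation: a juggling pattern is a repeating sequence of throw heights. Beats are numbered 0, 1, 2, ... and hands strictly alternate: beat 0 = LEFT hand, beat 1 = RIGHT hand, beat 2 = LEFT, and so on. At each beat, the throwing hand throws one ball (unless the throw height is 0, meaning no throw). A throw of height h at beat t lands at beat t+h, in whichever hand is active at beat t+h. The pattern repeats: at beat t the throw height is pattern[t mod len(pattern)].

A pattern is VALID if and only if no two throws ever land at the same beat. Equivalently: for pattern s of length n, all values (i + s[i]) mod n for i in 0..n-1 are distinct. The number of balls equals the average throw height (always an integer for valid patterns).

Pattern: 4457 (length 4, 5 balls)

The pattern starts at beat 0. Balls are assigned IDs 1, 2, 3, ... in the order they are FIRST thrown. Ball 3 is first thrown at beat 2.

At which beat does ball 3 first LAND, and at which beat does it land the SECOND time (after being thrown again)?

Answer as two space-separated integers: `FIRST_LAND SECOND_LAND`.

Answer: 7 14

Derivation:
Beat 0 (L): throw ball1 h=4 -> lands@4:L; in-air after throw: [b1@4:L]
Beat 1 (R): throw ball2 h=4 -> lands@5:R; in-air after throw: [b1@4:L b2@5:R]
Beat 2 (L): throw ball3 h=5 -> lands@7:R; in-air after throw: [b1@4:L b2@5:R b3@7:R]
Beat 3 (R): throw ball4 h=7 -> lands@10:L; in-air after throw: [b1@4:L b2@5:R b3@7:R b4@10:L]
Beat 4 (L): throw ball1 h=4 -> lands@8:L; in-air after throw: [b2@5:R b3@7:R b1@8:L b4@10:L]
Beat 5 (R): throw ball2 h=4 -> lands@9:R; in-air after throw: [b3@7:R b1@8:L b2@9:R b4@10:L]
Beat 6 (L): throw ball5 h=5 -> lands@11:R; in-air after throw: [b3@7:R b1@8:L b2@9:R b4@10:L b5@11:R]
Beat 7 (R): throw ball3 h=7 -> lands@14:L; in-air after throw: [b1@8:L b2@9:R b4@10:L b5@11:R b3@14:L]
Beat 8 (L): throw ball1 h=4 -> lands@12:L; in-air after throw: [b2@9:R b4@10:L b5@11:R b1@12:L b3@14:L]
Beat 9 (R): throw ball2 h=4 -> lands@13:R; in-air after throw: [b4@10:L b5@11:R b1@12:L b2@13:R b3@14:L]
Beat 10 (L): throw ball4 h=5 -> lands@15:R; in-air after throw: [b5@11:R b1@12:L b2@13:R b3@14:L b4@15:R]
Beat 11 (R): throw ball5 h=7 -> lands@18:L; in-air after throw: [b1@12:L b2@13:R b3@14:L b4@15:R b5@18:L]
Beat 12 (L): throw ball1 h=4 -> lands@16:L; in-air after throw: [b2@13:R b3@14:L b4@15:R b1@16:L b5@18:L]
Beat 13 (R): throw ball2 h=4 -> lands@17:R; in-air after throw: [b3@14:L b4@15:R b1@16:L b2@17:R b5@18:L]
Beat 14 (L): throw ball3 h=5 -> lands@19:R; in-air after throw: [b4@15:R b1@16:L b2@17:R b5@18:L b3@19:R]
Ball 3: thrown@2 h=5 -> first land @7; rethrown@7 h=7 -> second land @14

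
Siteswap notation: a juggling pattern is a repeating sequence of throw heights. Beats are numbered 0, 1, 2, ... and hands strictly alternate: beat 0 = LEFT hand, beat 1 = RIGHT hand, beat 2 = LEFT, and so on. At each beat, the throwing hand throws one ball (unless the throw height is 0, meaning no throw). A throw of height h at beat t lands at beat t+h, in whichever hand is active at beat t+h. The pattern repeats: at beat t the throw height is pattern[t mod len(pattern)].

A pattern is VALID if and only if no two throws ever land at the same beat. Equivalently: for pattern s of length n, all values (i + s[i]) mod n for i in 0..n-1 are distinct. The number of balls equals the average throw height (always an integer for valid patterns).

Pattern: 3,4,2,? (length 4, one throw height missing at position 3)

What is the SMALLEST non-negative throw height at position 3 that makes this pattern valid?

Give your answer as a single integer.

Answer: 3

Derivation:
i=0: (0 + 3) mod 4 = 3
i=1: (1 + 4) mod 4 = 1
i=2: (2 + 2) mod 4 = 0
i=3: s[i]=? (unknown)
Known residues: [0, 1, 3]; need a permutation of 0..3, so missing residue r = 2
Need (3 + s) mod 4 = 2; smallest s = (2 - 3) mod 4 = 3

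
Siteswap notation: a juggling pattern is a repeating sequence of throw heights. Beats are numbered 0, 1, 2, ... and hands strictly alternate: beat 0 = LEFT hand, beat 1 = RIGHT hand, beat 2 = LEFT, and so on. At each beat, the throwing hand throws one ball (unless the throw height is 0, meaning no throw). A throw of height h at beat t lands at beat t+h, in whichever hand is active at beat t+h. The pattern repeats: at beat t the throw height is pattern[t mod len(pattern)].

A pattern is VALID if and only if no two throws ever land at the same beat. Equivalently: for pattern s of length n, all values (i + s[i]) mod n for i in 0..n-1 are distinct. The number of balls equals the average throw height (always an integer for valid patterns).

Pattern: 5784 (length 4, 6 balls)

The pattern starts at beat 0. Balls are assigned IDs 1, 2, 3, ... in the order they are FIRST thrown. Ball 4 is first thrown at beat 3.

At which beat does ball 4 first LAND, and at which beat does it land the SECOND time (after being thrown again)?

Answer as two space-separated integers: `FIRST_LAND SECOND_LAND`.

Answer: 7 11

Derivation:
Beat 0 (L): throw ball1 h=5 -> lands@5:R; in-air after throw: [b1@5:R]
Beat 1 (R): throw ball2 h=7 -> lands@8:L; in-air after throw: [b1@5:R b2@8:L]
Beat 2 (L): throw ball3 h=8 -> lands@10:L; in-air after throw: [b1@5:R b2@8:L b3@10:L]
Beat 3 (R): throw ball4 h=4 -> lands@7:R; in-air after throw: [b1@5:R b4@7:R b2@8:L b3@10:L]
Beat 4 (L): throw ball5 h=5 -> lands@9:R; in-air after throw: [b1@5:R b4@7:R b2@8:L b5@9:R b3@10:L]
Beat 5 (R): throw ball1 h=7 -> lands@12:L; in-air after throw: [b4@7:R b2@8:L b5@9:R b3@10:L b1@12:L]
Beat 6 (L): throw ball6 h=8 -> lands@14:L; in-air after throw: [b4@7:R b2@8:L b5@9:R b3@10:L b1@12:L b6@14:L]
Beat 7 (R): throw ball4 h=4 -> lands@11:R; in-air after throw: [b2@8:L b5@9:R b3@10:L b4@11:R b1@12:L b6@14:L]
Beat 8 (L): throw ball2 h=5 -> lands@13:R; in-air after throw: [b5@9:R b3@10:L b4@11:R b1@12:L b2@13:R b6@14:L]
Beat 9 (R): throw ball5 h=7 -> lands@16:L; in-air after throw: [b3@10:L b4@11:R b1@12:L b2@13:R b6@14:L b5@16:L]
Beat 10 (L): throw ball3 h=8 -> lands@18:L; in-air after throw: [b4@11:R b1@12:L b2@13:R b6@14:L b5@16:L b3@18:L]
Beat 11 (R): throw ball4 h=4 -> lands@15:R; in-air after throw: [b1@12:L b2@13:R b6@14:L b4@15:R b5@16:L b3@18:L]
Ball 4: thrown@3 h=4 -> first land @7; rethrown@7 h=4 -> second land @11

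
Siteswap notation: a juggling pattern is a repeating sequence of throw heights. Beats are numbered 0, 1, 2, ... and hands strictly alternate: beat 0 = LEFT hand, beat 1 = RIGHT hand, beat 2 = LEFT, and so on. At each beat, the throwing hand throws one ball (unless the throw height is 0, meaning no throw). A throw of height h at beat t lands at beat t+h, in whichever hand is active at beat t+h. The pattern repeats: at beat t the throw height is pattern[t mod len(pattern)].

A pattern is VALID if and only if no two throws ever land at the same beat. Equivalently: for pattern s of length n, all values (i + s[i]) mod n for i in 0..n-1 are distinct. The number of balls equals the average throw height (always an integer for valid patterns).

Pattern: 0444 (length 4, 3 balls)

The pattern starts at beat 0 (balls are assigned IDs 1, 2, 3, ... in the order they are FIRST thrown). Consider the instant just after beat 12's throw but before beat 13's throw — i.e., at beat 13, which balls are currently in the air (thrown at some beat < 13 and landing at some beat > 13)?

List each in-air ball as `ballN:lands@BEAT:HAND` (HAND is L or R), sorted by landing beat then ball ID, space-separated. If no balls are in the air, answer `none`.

Answer: ball2:lands@14:L ball3:lands@15:R

Derivation:
Beat 1 (R): throw ball1 h=4 -> lands@5:R; in-air after throw: [b1@5:R]
Beat 2 (L): throw ball2 h=4 -> lands@6:L; in-air after throw: [b1@5:R b2@6:L]
Beat 3 (R): throw ball3 h=4 -> lands@7:R; in-air after throw: [b1@5:R b2@6:L b3@7:R]
Beat 5 (R): throw ball1 h=4 -> lands@9:R; in-air after throw: [b2@6:L b3@7:R b1@9:R]
Beat 6 (L): throw ball2 h=4 -> lands@10:L; in-air after throw: [b3@7:R b1@9:R b2@10:L]
Beat 7 (R): throw ball3 h=4 -> lands@11:R; in-air after throw: [b1@9:R b2@10:L b3@11:R]
Beat 9 (R): throw ball1 h=4 -> lands@13:R; in-air after throw: [b2@10:L b3@11:R b1@13:R]
Beat 10 (L): throw ball2 h=4 -> lands@14:L; in-air after throw: [b3@11:R b1@13:R b2@14:L]
Beat 11 (R): throw ball3 h=4 -> lands@15:R; in-air after throw: [b1@13:R b2@14:L b3@15:R]
Beat 13 (R): throw ball1 h=4 -> lands@17:R; in-air after throw: [b2@14:L b3@15:R b1@17:R]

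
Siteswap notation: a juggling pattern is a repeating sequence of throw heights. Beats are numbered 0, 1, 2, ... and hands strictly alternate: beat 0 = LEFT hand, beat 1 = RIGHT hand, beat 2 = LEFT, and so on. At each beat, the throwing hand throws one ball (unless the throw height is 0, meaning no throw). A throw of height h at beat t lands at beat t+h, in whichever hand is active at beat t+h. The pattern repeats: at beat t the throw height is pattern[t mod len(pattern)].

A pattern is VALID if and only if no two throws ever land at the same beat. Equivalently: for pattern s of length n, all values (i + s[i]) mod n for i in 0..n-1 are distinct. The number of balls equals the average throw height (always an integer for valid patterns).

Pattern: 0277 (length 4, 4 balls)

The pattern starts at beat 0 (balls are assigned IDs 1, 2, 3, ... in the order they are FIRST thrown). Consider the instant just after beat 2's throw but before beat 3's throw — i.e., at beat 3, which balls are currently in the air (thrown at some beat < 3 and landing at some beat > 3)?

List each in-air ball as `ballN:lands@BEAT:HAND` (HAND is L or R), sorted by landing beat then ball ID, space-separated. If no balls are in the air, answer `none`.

Beat 1 (R): throw ball1 h=2 -> lands@3:R; in-air after throw: [b1@3:R]
Beat 2 (L): throw ball2 h=7 -> lands@9:R; in-air after throw: [b1@3:R b2@9:R]
Beat 3 (R): throw ball1 h=7 -> lands@10:L; in-air after throw: [b2@9:R b1@10:L]

Answer: ball2:lands@9:R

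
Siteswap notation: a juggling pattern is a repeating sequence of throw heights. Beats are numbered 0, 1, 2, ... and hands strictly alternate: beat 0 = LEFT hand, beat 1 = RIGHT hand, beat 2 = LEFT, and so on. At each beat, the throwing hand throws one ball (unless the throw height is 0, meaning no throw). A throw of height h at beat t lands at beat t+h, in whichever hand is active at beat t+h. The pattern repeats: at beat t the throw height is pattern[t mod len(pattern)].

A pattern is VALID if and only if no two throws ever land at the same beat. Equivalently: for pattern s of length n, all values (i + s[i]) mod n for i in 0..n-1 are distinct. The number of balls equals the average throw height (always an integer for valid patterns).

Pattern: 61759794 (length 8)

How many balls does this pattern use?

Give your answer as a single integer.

Answer: 6

Derivation:
Pattern = [6, 1, 7, 5, 9, 7, 9, 4], length n = 8
  position 0: throw height = 6, running sum = 6
  position 1: throw height = 1, running sum = 7
  position 2: throw height = 7, running sum = 14
  position 3: throw height = 5, running sum = 19
  position 4: throw height = 9, running sum = 28
  position 5: throw height = 7, running sum = 35
  position 6: throw height = 9, running sum = 44
  position 7: throw height = 4, running sum = 48
Total sum = 48; balls = sum / n = 48 / 8 = 6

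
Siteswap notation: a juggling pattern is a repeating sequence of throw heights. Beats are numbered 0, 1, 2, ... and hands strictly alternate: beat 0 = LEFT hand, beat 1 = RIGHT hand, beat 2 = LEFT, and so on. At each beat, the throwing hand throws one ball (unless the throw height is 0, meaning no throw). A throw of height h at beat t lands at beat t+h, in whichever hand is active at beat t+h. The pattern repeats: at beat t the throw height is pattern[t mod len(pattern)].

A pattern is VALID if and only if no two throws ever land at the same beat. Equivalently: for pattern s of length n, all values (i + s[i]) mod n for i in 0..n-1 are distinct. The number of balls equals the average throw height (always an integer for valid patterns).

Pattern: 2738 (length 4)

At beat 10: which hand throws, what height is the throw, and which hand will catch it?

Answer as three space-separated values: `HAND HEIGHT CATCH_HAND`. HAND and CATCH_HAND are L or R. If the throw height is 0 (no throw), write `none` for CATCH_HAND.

Beat 10: 10 mod 2 = 0, so hand = L
Throw height = pattern[10 mod 4] = pattern[2] = 3
Lands at beat 10+3=13, 13 mod 2 = 1, so catch hand = R

Answer: L 3 R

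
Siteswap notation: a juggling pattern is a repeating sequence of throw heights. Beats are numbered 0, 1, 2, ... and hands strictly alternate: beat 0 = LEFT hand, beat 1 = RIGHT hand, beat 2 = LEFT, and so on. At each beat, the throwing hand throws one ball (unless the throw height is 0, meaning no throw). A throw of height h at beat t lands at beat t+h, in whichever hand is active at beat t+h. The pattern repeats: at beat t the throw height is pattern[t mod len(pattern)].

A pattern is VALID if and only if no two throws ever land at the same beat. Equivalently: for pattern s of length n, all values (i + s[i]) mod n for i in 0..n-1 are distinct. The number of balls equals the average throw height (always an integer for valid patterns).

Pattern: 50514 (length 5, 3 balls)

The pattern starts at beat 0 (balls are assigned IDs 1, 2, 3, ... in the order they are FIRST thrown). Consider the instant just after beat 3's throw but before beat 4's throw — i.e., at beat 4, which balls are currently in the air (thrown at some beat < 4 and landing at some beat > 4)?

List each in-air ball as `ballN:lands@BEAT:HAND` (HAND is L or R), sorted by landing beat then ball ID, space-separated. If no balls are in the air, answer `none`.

Beat 0 (L): throw ball1 h=5 -> lands@5:R; in-air after throw: [b1@5:R]
Beat 2 (L): throw ball2 h=5 -> lands@7:R; in-air after throw: [b1@5:R b2@7:R]
Beat 3 (R): throw ball3 h=1 -> lands@4:L; in-air after throw: [b3@4:L b1@5:R b2@7:R]
Beat 4 (L): throw ball3 h=4 -> lands@8:L; in-air after throw: [b1@5:R b2@7:R b3@8:L]

Answer: ball1:lands@5:R ball2:lands@7:R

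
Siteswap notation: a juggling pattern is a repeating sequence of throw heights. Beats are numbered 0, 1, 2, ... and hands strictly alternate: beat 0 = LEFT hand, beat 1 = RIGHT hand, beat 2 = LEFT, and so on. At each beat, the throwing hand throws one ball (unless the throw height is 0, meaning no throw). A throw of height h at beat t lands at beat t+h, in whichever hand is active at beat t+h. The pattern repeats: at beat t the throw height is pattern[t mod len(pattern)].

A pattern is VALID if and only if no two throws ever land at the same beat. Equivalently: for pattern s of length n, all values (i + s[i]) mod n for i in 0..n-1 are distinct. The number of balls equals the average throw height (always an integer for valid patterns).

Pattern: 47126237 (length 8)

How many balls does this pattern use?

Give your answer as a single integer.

Answer: 4

Derivation:
Pattern = [4, 7, 1, 2, 6, 2, 3, 7], length n = 8
  position 0: throw height = 4, running sum = 4
  position 1: throw height = 7, running sum = 11
  position 2: throw height = 1, running sum = 12
  position 3: throw height = 2, running sum = 14
  position 4: throw height = 6, running sum = 20
  position 5: throw height = 2, running sum = 22
  position 6: throw height = 3, running sum = 25
  position 7: throw height = 7, running sum = 32
Total sum = 32; balls = sum / n = 32 / 8 = 4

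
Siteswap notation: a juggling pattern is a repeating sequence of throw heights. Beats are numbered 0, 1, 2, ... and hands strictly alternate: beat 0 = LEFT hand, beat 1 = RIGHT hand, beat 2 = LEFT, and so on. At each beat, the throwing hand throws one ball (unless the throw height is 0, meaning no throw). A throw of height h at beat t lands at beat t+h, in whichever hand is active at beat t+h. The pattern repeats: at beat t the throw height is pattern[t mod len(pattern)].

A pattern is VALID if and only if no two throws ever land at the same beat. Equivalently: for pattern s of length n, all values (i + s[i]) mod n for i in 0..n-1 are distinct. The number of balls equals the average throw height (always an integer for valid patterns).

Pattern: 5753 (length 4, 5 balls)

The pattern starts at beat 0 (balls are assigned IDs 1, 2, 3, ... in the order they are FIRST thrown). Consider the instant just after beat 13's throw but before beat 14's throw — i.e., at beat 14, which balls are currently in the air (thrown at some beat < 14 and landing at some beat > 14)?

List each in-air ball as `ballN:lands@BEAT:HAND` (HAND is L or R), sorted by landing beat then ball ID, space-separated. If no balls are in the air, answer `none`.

Answer: ball3:lands@15:R ball5:lands@16:L ball1:lands@17:R ball2:lands@20:L

Derivation:
Beat 0 (L): throw ball1 h=5 -> lands@5:R; in-air after throw: [b1@5:R]
Beat 1 (R): throw ball2 h=7 -> lands@8:L; in-air after throw: [b1@5:R b2@8:L]
Beat 2 (L): throw ball3 h=5 -> lands@7:R; in-air after throw: [b1@5:R b3@7:R b2@8:L]
Beat 3 (R): throw ball4 h=3 -> lands@6:L; in-air after throw: [b1@5:R b4@6:L b3@7:R b2@8:L]
Beat 4 (L): throw ball5 h=5 -> lands@9:R; in-air after throw: [b1@5:R b4@6:L b3@7:R b2@8:L b5@9:R]
Beat 5 (R): throw ball1 h=7 -> lands@12:L; in-air after throw: [b4@6:L b3@7:R b2@8:L b5@9:R b1@12:L]
Beat 6 (L): throw ball4 h=5 -> lands@11:R; in-air after throw: [b3@7:R b2@8:L b5@9:R b4@11:R b1@12:L]
Beat 7 (R): throw ball3 h=3 -> lands@10:L; in-air after throw: [b2@8:L b5@9:R b3@10:L b4@11:R b1@12:L]
Beat 8 (L): throw ball2 h=5 -> lands@13:R; in-air after throw: [b5@9:R b3@10:L b4@11:R b1@12:L b2@13:R]
Beat 9 (R): throw ball5 h=7 -> lands@16:L; in-air after throw: [b3@10:L b4@11:R b1@12:L b2@13:R b5@16:L]
Beat 10 (L): throw ball3 h=5 -> lands@15:R; in-air after throw: [b4@11:R b1@12:L b2@13:R b3@15:R b5@16:L]
Beat 11 (R): throw ball4 h=3 -> lands@14:L; in-air after throw: [b1@12:L b2@13:R b4@14:L b3@15:R b5@16:L]
Beat 12 (L): throw ball1 h=5 -> lands@17:R; in-air after throw: [b2@13:R b4@14:L b3@15:R b5@16:L b1@17:R]
Beat 13 (R): throw ball2 h=7 -> lands@20:L; in-air after throw: [b4@14:L b3@15:R b5@16:L b1@17:R b2@20:L]
Beat 14 (L): throw ball4 h=5 -> lands@19:R; in-air after throw: [b3@15:R b5@16:L b1@17:R b4@19:R b2@20:L]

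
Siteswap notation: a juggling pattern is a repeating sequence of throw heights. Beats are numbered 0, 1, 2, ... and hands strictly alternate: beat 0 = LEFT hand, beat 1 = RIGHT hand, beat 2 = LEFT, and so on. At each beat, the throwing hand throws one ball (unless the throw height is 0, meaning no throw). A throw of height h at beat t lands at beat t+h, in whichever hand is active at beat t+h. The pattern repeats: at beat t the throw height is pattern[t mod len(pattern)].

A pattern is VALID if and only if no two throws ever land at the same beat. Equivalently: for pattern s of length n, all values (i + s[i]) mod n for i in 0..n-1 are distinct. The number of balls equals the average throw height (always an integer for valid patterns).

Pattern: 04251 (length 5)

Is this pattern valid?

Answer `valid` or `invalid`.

i=0: (i + s[i]) mod n = (0 + 0) mod 5 = 0
i=1: (i + s[i]) mod n = (1 + 4) mod 5 = 0
i=2: (i + s[i]) mod n = (2 + 2) mod 5 = 4
i=3: (i + s[i]) mod n = (3 + 5) mod 5 = 3
i=4: (i + s[i]) mod n = (4 + 1) mod 5 = 0
Residues: [0, 0, 4, 3, 0], distinct: False

Answer: invalid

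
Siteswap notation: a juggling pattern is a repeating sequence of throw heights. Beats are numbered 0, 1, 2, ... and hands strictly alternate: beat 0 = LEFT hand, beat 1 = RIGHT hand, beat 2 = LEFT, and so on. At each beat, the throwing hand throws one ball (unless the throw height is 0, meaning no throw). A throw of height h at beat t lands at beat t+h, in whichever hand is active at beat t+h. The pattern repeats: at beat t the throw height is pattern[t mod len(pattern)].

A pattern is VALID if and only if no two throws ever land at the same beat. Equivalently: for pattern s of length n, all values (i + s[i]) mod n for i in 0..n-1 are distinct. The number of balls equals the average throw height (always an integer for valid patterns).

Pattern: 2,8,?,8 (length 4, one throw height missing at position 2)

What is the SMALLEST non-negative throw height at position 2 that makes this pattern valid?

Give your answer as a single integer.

i=0: (0 + 2) mod 4 = 2
i=1: (1 + 8) mod 4 = 1
i=2: s[i]=? (unknown)
i=3: (3 + 8) mod 4 = 3
Known residues: [1, 2, 3]; need a permutation of 0..3, so missing residue r = 0
Need (2 + s) mod 4 = 0; smallest s = (0 - 2) mod 4 = 2

Answer: 2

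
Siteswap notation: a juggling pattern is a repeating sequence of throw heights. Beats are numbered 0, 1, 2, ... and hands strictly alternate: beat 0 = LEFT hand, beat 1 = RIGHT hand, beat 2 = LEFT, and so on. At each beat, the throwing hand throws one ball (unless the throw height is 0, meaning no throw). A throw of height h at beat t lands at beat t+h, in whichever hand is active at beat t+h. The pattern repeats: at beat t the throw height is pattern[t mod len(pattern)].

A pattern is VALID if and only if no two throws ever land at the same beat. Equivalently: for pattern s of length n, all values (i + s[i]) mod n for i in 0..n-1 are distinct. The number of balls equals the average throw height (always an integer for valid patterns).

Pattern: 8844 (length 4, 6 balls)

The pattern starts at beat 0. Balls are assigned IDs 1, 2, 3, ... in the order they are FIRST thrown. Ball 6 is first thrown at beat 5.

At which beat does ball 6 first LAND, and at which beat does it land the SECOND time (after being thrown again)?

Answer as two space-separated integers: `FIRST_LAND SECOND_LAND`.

Beat 0 (L): throw ball1 h=8 -> lands@8:L; in-air after throw: [b1@8:L]
Beat 1 (R): throw ball2 h=8 -> lands@9:R; in-air after throw: [b1@8:L b2@9:R]
Beat 2 (L): throw ball3 h=4 -> lands@6:L; in-air after throw: [b3@6:L b1@8:L b2@9:R]
Beat 3 (R): throw ball4 h=4 -> lands@7:R; in-air after throw: [b3@6:L b4@7:R b1@8:L b2@9:R]
Beat 4 (L): throw ball5 h=8 -> lands@12:L; in-air after throw: [b3@6:L b4@7:R b1@8:L b2@9:R b5@12:L]
Beat 5 (R): throw ball6 h=8 -> lands@13:R; in-air after throw: [b3@6:L b4@7:R b1@8:L b2@9:R b5@12:L b6@13:R]
Beat 6 (L): throw ball3 h=4 -> lands@10:L; in-air after throw: [b4@7:R b1@8:L b2@9:R b3@10:L b5@12:L b6@13:R]
Beat 7 (R): throw ball4 h=4 -> lands@11:R; in-air after throw: [b1@8:L b2@9:R b3@10:L b4@11:R b5@12:L b6@13:R]
Beat 8 (L): throw ball1 h=8 -> lands@16:L; in-air after throw: [b2@9:R b3@10:L b4@11:R b5@12:L b6@13:R b1@16:L]
Beat 9 (R): throw ball2 h=8 -> lands@17:R; in-air after throw: [b3@10:L b4@11:R b5@12:L b6@13:R b1@16:L b2@17:R]
Beat 10 (L): throw ball3 h=4 -> lands@14:L; in-air after throw: [b4@11:R b5@12:L b6@13:R b3@14:L b1@16:L b2@17:R]
Beat 11 (R): throw ball4 h=4 -> lands@15:R; in-air after throw: [b5@12:L b6@13:R b3@14:L b4@15:R b1@16:L b2@17:R]
Beat 12 (L): throw ball5 h=8 -> lands@20:L; in-air after throw: [b6@13:R b3@14:L b4@15:R b1@16:L b2@17:R b5@20:L]
Beat 13 (R): throw ball6 h=8 -> lands@21:R; in-air after throw: [b3@14:L b4@15:R b1@16:L b2@17:R b5@20:L b6@21:R]
Beat 14 (L): throw ball3 h=4 -> lands@18:L; in-air after throw: [b4@15:R b1@16:L b2@17:R b3@18:L b5@20:L b6@21:R]
Beat 15 (R): throw ball4 h=4 -> lands@19:R; in-air after throw: [b1@16:L b2@17:R b3@18:L b4@19:R b5@20:L b6@21:R]
Beat 16 (L): throw ball1 h=8 -> lands@24:L; in-air after throw: [b2@17:R b3@18:L b4@19:R b5@20:L b6@21:R b1@24:L]
Beat 17 (R): throw ball2 h=8 -> lands@25:R; in-air after throw: [b3@18:L b4@19:R b5@20:L b6@21:R b1@24:L b2@25:R]
Beat 18 (L): throw ball3 h=4 -> lands@22:L; in-air after throw: [b4@19:R b5@20:L b6@21:R b3@22:L b1@24:L b2@25:R]
Beat 19 (R): throw ball4 h=4 -> lands@23:R; in-air after throw: [b5@20:L b6@21:R b3@22:L b4@23:R b1@24:L b2@25:R]
Beat 20 (L): throw ball5 h=8 -> lands@28:L; in-air after throw: [b6@21:R b3@22:L b4@23:R b1@24:L b2@25:R b5@28:L]
Beat 21 (R): throw ball6 h=8 -> lands@29:R; in-air after throw: [b3@22:L b4@23:R b1@24:L b2@25:R b5@28:L b6@29:R]
Ball 6: thrown@5 h=8 -> first land @13; rethrown@13 h=8 -> second land @21

Answer: 13 21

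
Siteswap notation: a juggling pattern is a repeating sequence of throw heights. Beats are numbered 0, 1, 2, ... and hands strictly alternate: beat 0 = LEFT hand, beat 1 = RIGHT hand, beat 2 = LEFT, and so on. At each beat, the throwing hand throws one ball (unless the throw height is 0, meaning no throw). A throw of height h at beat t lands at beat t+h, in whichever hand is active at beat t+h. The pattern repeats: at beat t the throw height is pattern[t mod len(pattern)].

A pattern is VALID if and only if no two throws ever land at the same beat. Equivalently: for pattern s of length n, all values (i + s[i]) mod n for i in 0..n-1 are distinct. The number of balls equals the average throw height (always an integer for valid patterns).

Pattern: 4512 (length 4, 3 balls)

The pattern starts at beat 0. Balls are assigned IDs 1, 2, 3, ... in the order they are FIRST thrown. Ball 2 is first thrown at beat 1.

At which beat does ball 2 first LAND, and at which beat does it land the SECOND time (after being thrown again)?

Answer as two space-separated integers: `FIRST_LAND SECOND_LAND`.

Answer: 6 7

Derivation:
Beat 0 (L): throw ball1 h=4 -> lands@4:L; in-air after throw: [b1@4:L]
Beat 1 (R): throw ball2 h=5 -> lands@6:L; in-air after throw: [b1@4:L b2@6:L]
Beat 2 (L): throw ball3 h=1 -> lands@3:R; in-air after throw: [b3@3:R b1@4:L b2@6:L]
Beat 3 (R): throw ball3 h=2 -> lands@5:R; in-air after throw: [b1@4:L b3@5:R b2@6:L]
Beat 4 (L): throw ball1 h=4 -> lands@8:L; in-air after throw: [b3@5:R b2@6:L b1@8:L]
Beat 5 (R): throw ball3 h=5 -> lands@10:L; in-air after throw: [b2@6:L b1@8:L b3@10:L]
Beat 6 (L): throw ball2 h=1 -> lands@7:R; in-air after throw: [b2@7:R b1@8:L b3@10:L]
Beat 7 (R): throw ball2 h=2 -> lands@9:R; in-air after throw: [b1@8:L b2@9:R b3@10:L]
Ball 2: thrown@1 h=5 -> first land @6; rethrown@6 h=1 -> second land @7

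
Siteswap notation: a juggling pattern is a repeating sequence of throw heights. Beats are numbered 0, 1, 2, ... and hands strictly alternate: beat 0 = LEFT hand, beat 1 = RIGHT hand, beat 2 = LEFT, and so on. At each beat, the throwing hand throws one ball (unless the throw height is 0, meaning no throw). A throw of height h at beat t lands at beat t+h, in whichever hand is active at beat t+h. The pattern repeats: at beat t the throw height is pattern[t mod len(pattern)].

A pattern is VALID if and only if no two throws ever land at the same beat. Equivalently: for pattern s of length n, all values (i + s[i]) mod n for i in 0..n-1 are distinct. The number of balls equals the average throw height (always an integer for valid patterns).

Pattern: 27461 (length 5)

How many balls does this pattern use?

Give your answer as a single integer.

Pattern = [2, 7, 4, 6, 1], length n = 5
  position 0: throw height = 2, running sum = 2
  position 1: throw height = 7, running sum = 9
  position 2: throw height = 4, running sum = 13
  position 3: throw height = 6, running sum = 19
  position 4: throw height = 1, running sum = 20
Total sum = 20; balls = sum / n = 20 / 5 = 4

Answer: 4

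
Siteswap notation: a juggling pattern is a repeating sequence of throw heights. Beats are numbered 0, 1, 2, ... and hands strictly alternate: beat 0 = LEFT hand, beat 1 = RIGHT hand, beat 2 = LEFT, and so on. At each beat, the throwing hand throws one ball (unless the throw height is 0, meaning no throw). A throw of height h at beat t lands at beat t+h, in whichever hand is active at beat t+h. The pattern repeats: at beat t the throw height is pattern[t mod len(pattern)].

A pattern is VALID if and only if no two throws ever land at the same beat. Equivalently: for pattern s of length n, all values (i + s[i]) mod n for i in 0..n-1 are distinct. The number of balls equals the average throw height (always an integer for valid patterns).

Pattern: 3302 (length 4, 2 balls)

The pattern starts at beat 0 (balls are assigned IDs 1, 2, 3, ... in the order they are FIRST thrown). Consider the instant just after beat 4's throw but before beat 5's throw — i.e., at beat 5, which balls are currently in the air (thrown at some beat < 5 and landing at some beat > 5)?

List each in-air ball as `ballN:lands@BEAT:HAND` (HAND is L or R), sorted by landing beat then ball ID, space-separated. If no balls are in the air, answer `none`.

Beat 0 (L): throw ball1 h=3 -> lands@3:R; in-air after throw: [b1@3:R]
Beat 1 (R): throw ball2 h=3 -> lands@4:L; in-air after throw: [b1@3:R b2@4:L]
Beat 3 (R): throw ball1 h=2 -> lands@5:R; in-air after throw: [b2@4:L b1@5:R]
Beat 4 (L): throw ball2 h=3 -> lands@7:R; in-air after throw: [b1@5:R b2@7:R]
Beat 5 (R): throw ball1 h=3 -> lands@8:L; in-air after throw: [b2@7:R b1@8:L]

Answer: ball2:lands@7:R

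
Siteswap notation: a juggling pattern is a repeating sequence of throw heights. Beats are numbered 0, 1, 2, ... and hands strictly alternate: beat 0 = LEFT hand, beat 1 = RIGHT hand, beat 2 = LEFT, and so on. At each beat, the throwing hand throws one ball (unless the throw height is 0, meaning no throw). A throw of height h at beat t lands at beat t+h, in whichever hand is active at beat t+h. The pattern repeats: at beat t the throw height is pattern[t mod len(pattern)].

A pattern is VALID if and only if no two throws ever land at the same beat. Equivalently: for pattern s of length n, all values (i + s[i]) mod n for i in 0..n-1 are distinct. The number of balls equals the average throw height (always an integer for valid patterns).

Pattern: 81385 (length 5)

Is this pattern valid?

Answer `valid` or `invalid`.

i=0: (i + s[i]) mod n = (0 + 8) mod 5 = 3
i=1: (i + s[i]) mod n = (1 + 1) mod 5 = 2
i=2: (i + s[i]) mod n = (2 + 3) mod 5 = 0
i=3: (i + s[i]) mod n = (3 + 8) mod 5 = 1
i=4: (i + s[i]) mod n = (4 + 5) mod 5 = 4
Residues: [3, 2, 0, 1, 4], distinct: True

Answer: valid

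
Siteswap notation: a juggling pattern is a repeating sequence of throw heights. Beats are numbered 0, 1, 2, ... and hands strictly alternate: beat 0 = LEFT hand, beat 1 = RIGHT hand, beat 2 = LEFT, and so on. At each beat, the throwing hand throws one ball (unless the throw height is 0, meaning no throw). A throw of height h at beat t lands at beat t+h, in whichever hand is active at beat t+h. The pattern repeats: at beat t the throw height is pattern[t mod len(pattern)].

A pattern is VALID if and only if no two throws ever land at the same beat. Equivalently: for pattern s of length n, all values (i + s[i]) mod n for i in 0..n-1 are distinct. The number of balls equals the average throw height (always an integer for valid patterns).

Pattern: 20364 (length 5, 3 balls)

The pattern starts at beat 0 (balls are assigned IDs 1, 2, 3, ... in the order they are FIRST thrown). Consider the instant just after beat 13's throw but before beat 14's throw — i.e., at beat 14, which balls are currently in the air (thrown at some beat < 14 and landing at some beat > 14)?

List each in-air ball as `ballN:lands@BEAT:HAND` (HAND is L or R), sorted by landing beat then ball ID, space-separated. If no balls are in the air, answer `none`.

Beat 0 (L): throw ball1 h=2 -> lands@2:L; in-air after throw: [b1@2:L]
Beat 2 (L): throw ball1 h=3 -> lands@5:R; in-air after throw: [b1@5:R]
Beat 3 (R): throw ball2 h=6 -> lands@9:R; in-air after throw: [b1@5:R b2@9:R]
Beat 4 (L): throw ball3 h=4 -> lands@8:L; in-air after throw: [b1@5:R b3@8:L b2@9:R]
Beat 5 (R): throw ball1 h=2 -> lands@7:R; in-air after throw: [b1@7:R b3@8:L b2@9:R]
Beat 7 (R): throw ball1 h=3 -> lands@10:L; in-air after throw: [b3@8:L b2@9:R b1@10:L]
Beat 8 (L): throw ball3 h=6 -> lands@14:L; in-air after throw: [b2@9:R b1@10:L b3@14:L]
Beat 9 (R): throw ball2 h=4 -> lands@13:R; in-air after throw: [b1@10:L b2@13:R b3@14:L]
Beat 10 (L): throw ball1 h=2 -> lands@12:L; in-air after throw: [b1@12:L b2@13:R b3@14:L]
Beat 12 (L): throw ball1 h=3 -> lands@15:R; in-air after throw: [b2@13:R b3@14:L b1@15:R]
Beat 13 (R): throw ball2 h=6 -> lands@19:R; in-air after throw: [b3@14:L b1@15:R b2@19:R]
Beat 14 (L): throw ball3 h=4 -> lands@18:L; in-air after throw: [b1@15:R b3@18:L b2@19:R]

Answer: ball1:lands@15:R ball2:lands@19:R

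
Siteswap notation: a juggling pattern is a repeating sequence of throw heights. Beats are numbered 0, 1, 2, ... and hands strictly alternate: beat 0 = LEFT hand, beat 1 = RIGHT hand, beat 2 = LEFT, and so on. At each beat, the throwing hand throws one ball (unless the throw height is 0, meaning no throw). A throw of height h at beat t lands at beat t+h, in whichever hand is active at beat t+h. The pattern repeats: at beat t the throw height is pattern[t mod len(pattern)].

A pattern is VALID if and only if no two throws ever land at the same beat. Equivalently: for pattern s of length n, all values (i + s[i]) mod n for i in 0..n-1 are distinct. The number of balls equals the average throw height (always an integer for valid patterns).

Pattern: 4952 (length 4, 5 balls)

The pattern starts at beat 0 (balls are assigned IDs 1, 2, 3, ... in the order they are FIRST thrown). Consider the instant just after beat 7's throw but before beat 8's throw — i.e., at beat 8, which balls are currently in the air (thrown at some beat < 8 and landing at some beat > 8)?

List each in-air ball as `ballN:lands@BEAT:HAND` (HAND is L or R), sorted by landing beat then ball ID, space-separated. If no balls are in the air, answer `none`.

Answer: ball3:lands@9:R ball2:lands@10:L ball5:lands@11:R ball4:lands@14:L

Derivation:
Beat 0 (L): throw ball1 h=4 -> lands@4:L; in-air after throw: [b1@4:L]
Beat 1 (R): throw ball2 h=9 -> lands@10:L; in-air after throw: [b1@4:L b2@10:L]
Beat 2 (L): throw ball3 h=5 -> lands@7:R; in-air after throw: [b1@4:L b3@7:R b2@10:L]
Beat 3 (R): throw ball4 h=2 -> lands@5:R; in-air after throw: [b1@4:L b4@5:R b3@7:R b2@10:L]
Beat 4 (L): throw ball1 h=4 -> lands@8:L; in-air after throw: [b4@5:R b3@7:R b1@8:L b2@10:L]
Beat 5 (R): throw ball4 h=9 -> lands@14:L; in-air after throw: [b3@7:R b1@8:L b2@10:L b4@14:L]
Beat 6 (L): throw ball5 h=5 -> lands@11:R; in-air after throw: [b3@7:R b1@8:L b2@10:L b5@11:R b4@14:L]
Beat 7 (R): throw ball3 h=2 -> lands@9:R; in-air after throw: [b1@8:L b3@9:R b2@10:L b5@11:R b4@14:L]
Beat 8 (L): throw ball1 h=4 -> lands@12:L; in-air after throw: [b3@9:R b2@10:L b5@11:R b1@12:L b4@14:L]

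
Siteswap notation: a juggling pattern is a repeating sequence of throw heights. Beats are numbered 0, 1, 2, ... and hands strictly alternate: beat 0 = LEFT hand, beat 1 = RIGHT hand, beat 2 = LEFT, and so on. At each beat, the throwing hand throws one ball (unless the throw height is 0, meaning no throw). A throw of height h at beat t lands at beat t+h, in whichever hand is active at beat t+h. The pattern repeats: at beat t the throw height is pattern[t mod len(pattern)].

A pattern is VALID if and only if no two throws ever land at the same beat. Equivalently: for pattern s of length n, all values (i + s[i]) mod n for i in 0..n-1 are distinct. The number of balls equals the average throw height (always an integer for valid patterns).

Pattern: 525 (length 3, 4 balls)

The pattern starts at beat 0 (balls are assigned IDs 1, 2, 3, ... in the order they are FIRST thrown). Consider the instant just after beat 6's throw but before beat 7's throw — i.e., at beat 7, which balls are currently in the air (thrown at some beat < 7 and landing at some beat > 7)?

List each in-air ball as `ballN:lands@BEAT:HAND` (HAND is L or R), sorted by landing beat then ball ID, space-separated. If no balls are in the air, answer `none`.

Beat 0 (L): throw ball1 h=5 -> lands@5:R; in-air after throw: [b1@5:R]
Beat 1 (R): throw ball2 h=2 -> lands@3:R; in-air after throw: [b2@3:R b1@5:R]
Beat 2 (L): throw ball3 h=5 -> lands@7:R; in-air after throw: [b2@3:R b1@5:R b3@7:R]
Beat 3 (R): throw ball2 h=5 -> lands@8:L; in-air after throw: [b1@5:R b3@7:R b2@8:L]
Beat 4 (L): throw ball4 h=2 -> lands@6:L; in-air after throw: [b1@5:R b4@6:L b3@7:R b2@8:L]
Beat 5 (R): throw ball1 h=5 -> lands@10:L; in-air after throw: [b4@6:L b3@7:R b2@8:L b1@10:L]
Beat 6 (L): throw ball4 h=5 -> lands@11:R; in-air after throw: [b3@7:R b2@8:L b1@10:L b4@11:R]
Beat 7 (R): throw ball3 h=2 -> lands@9:R; in-air after throw: [b2@8:L b3@9:R b1@10:L b4@11:R]

Answer: ball2:lands@8:L ball1:lands@10:L ball4:lands@11:R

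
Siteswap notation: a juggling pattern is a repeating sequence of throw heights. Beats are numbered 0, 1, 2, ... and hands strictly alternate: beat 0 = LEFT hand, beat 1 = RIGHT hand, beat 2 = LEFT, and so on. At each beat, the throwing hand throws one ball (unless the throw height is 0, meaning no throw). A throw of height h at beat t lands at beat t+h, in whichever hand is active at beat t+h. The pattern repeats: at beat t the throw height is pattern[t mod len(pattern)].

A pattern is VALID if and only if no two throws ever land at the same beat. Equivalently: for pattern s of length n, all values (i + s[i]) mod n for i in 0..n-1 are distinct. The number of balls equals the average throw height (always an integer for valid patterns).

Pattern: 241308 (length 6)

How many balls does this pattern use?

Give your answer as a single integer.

Answer: 3

Derivation:
Pattern = [2, 4, 1, 3, 0, 8], length n = 6
  position 0: throw height = 2, running sum = 2
  position 1: throw height = 4, running sum = 6
  position 2: throw height = 1, running sum = 7
  position 3: throw height = 3, running sum = 10
  position 4: throw height = 0, running sum = 10
  position 5: throw height = 8, running sum = 18
Total sum = 18; balls = sum / n = 18 / 6 = 3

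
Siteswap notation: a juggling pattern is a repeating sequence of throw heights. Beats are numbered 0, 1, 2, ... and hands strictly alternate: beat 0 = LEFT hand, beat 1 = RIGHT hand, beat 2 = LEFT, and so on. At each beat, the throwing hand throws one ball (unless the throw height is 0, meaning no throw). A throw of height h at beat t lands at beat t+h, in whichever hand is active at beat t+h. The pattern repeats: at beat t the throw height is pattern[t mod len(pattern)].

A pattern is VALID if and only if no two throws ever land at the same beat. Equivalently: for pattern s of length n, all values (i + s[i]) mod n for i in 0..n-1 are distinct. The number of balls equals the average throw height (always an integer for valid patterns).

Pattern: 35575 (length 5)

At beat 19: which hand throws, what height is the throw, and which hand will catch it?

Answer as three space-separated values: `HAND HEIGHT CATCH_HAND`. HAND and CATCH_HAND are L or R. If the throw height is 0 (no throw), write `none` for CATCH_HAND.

Answer: R 5 L

Derivation:
Beat 19: 19 mod 2 = 1, so hand = R
Throw height = pattern[19 mod 5] = pattern[4] = 5
Lands at beat 19+5=24, 24 mod 2 = 0, so catch hand = L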